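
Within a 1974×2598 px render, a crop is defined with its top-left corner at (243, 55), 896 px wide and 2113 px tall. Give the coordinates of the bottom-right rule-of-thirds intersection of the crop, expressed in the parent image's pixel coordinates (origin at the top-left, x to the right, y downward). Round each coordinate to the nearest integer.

One third of the crop width 896 is 298.67 px.
One third of the crop height 2113 is 704.33 px.
The bottom-right point is two-thirds across and two-thirds down within the crop:
x = 243 + 2 × 298.67 ≈ 840; y = 55 + 2 × 704.33 ≈ 1464.

(840, 1464)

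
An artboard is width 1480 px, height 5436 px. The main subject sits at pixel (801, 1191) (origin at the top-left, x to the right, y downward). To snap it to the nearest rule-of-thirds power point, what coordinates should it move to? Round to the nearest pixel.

(987, 1812)

Third lines: x ∈ {493, 987}, y ∈ {1812, 3624}.
801 is closer to x = 987; 1191 is closer to y = 1812.
So the nearest intersection is the upper-right power point.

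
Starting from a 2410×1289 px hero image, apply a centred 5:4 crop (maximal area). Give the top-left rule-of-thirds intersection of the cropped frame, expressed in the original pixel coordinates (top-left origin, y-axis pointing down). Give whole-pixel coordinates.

x = 936 px, y = 430 px

2410/1289 > 5/4, so the 5:4 crop keeps the full height 1289 and trims width to 1289 × 5/4 = 1611.25 px.
Left offset = (2410 − 1611.25)/2 = 399.38 px; top offset = 0.
Top-left is one-third across and one-third down within the crop:
x = 399.38 + 1 × 1611.25/3 ≈ 936; y = 0.00 + 1 × 1289.00/3 ≈ 430.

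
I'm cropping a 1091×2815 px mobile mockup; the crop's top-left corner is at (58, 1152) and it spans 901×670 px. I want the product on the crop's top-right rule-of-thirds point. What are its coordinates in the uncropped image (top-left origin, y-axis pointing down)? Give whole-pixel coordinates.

One third of the crop width 901 is 300.33 px.
One third of the crop height 670 is 223.33 px.
The top-right point is two-thirds across and one-third down within the crop:
x = 58 + 2 × 300.33 ≈ 659; y = 1152 + 1 × 223.33 ≈ 1375.

(659, 1375)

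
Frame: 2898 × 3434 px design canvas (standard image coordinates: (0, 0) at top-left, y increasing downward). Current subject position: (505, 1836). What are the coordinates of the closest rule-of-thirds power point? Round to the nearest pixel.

Third lines: x ∈ {966, 1932}, y ∈ {1145, 2289}.
505 is closer to x = 966; 1836 is closer to y = 2289.
So the nearest intersection is the lower-left power point.

x = 966 px, y = 2289 px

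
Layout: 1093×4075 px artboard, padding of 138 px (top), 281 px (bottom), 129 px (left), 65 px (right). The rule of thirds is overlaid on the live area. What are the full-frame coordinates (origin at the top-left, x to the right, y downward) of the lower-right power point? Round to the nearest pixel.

x = 728 px, y = 2575 px

Content width = 1093 − 129 − 65 = 899 px; content height = 4075 − 138 − 281 = 3656 px.
Lower-right is two-thirds across and two-thirds down within the live area.
x = 129 + 2 × 899/3 = 129 + 599.33 ≈ 728
y = 138 + 2 × 3656/3 = 138 + 2437.33 ≈ 2575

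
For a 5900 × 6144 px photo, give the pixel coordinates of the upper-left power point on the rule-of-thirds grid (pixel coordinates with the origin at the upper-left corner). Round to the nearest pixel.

The upper-left point sits one-third of the way across and one-third of the way down.
x = 1 × 5900/3 ≈ 1967; y = 1 × 6144/3 ≈ 2048.

(1967, 2048)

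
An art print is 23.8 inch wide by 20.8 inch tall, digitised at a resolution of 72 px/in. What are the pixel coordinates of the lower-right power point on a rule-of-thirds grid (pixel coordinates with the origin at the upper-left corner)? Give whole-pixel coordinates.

In pixels the canvas is 23.8 × 72 = 1713.6 wide and 20.8 × 72 = 1497.6 tall.
The lower-right point is two-thirds across and two-thirds down:
x = 2 × 1713.6/3 ≈ 1142; y = 2 × 1497.6/3 ≈ 998.

x = 1142 px, y = 998 px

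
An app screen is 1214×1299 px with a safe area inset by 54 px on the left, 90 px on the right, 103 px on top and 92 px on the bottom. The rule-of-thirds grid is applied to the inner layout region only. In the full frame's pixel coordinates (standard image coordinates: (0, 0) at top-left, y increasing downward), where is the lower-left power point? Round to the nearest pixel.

Content width = 1214 − 54 − 90 = 1070 px; content height = 1299 − 103 − 92 = 1104 px.
Lower-left is one-third across and two-thirds down within the inner layout region.
x = 54 + 1 × 1070/3 = 54 + 356.67 ≈ 411
y = 103 + 2 × 1104/3 = 103 + 736.00 ≈ 839

x = 411 px, y = 839 px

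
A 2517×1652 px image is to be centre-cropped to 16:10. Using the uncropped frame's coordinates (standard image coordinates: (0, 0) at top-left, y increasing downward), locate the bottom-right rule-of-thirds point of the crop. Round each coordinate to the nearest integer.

2517/1652 < 16/10, so the 16:10 crop keeps the full width 2517 and trims height to 2517 × 10/16 = 1573.12 px.
Top offset = (1652 − 1573.12)/2 = 39.44 px; left offset = 0.
Bottom-right is two-thirds across and two-thirds down within the crop:
x = 0.00 + 2 × 2517.00/3 ≈ 1678; y = 39.44 + 2 × 1573.12/3 ≈ 1088.

(1678, 1088)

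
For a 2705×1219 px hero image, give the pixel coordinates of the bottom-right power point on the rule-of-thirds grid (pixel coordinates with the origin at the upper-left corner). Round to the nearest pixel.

The bottom-right point sits two-thirds of the way across and two-thirds of the way down.
x = 2 × 2705/3 ≈ 1803; y = 2 × 1219/3 ≈ 813.

(1803, 813)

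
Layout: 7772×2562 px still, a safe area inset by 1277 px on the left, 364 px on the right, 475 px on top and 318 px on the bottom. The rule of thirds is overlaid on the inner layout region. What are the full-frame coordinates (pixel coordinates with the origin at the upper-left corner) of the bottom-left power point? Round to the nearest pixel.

Content width = 7772 − 1277 − 364 = 6131 px; content height = 2562 − 475 − 318 = 1769 px.
Bottom-left is one-third across and two-thirds down within the inner layout region.
x = 1277 + 1 × 6131/3 = 1277 + 2043.67 ≈ 3321
y = 475 + 2 × 1769/3 = 475 + 1179.33 ≈ 1654

x = 3321 px, y = 1654 px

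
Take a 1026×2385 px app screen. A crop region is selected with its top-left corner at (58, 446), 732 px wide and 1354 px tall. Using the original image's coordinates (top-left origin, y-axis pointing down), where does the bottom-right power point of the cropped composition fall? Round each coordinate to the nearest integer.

One third of the crop width 732 is 244.00 px.
One third of the crop height 1354 is 451.33 px.
The bottom-right point is two-thirds across and two-thirds down within the crop:
x = 58 + 2 × 244.00 ≈ 546; y = 446 + 2 × 451.33 ≈ 1349.

(546, 1349)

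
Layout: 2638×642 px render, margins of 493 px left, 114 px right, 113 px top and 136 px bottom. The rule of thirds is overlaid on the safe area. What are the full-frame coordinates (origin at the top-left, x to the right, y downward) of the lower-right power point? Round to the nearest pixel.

x = 1847 px, y = 375 px

Content width = 2638 − 493 − 114 = 2031 px; content height = 642 − 113 − 136 = 393 px.
Lower-right is two-thirds across and two-thirds down within the safe area.
x = 493 + 2 × 2031/3 = 493 + 1354.00 ≈ 1847
y = 113 + 2 × 393/3 = 113 + 262.00 ≈ 375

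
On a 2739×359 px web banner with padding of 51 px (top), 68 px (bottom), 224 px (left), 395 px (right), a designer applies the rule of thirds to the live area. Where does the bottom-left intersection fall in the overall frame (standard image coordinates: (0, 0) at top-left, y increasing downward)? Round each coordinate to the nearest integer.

(931, 211)

Content width = 2739 − 224 − 395 = 2120 px; content height = 359 − 51 − 68 = 240 px.
Bottom-left is one-third across and two-thirds down within the live area.
x = 224 + 1 × 2120/3 = 224 + 706.67 ≈ 931
y = 51 + 2 × 240/3 = 51 + 160.00 ≈ 211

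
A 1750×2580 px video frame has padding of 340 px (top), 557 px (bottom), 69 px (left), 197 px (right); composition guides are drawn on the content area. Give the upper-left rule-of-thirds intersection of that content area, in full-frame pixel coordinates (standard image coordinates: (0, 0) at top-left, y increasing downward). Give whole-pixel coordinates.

Content width = 1750 − 69 − 197 = 1484 px; content height = 2580 − 340 − 557 = 1683 px.
Upper-left is one-third across and one-third down within the content area.
x = 69 + 1 × 1484/3 = 69 + 494.67 ≈ 564
y = 340 + 1 × 1683/3 = 340 + 561.00 ≈ 901

x = 564 px, y = 901 px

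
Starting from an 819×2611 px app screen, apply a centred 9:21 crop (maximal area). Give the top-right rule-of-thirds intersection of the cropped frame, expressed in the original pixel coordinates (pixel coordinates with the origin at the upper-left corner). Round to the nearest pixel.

(546, 987)

819/2611 < 9/21, so the 9:21 crop keeps the full width 819 and trims height to 819 × 21/9 = 1911.00 px.
Top offset = (2611 − 1911.00)/2 = 350.00 px; left offset = 0.
Top-right is two-thirds across and one-third down within the crop:
x = 0.00 + 2 × 819.00/3 ≈ 546; y = 350.00 + 1 × 1911.00/3 ≈ 987.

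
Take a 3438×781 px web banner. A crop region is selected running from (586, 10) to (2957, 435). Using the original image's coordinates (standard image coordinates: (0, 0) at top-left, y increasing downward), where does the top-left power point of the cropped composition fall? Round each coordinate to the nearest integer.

Crop width = 2957 − 586 = 2371 px; one third is 790.33 px.
Crop height = 435 − 10 = 425 px; one third is 141.67 px.
The top-left point is one-third across and one-third down within the crop:
x = 586 + 1 × 790.33 ≈ 1376; y = 10 + 1 × 141.67 ≈ 152.

x = 1376 px, y = 152 px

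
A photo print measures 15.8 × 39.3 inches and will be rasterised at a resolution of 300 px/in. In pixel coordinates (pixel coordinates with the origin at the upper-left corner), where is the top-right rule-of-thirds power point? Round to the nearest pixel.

In pixels the canvas is 15.8 × 300 = 4740 wide and 39.3 × 300 = 11790 tall.
The top-right point is two-thirds across and one-third down:
x = 2 × 4740/3 ≈ 3160; y = 1 × 11790/3 ≈ 3930.

x = 3160 px, y = 3930 px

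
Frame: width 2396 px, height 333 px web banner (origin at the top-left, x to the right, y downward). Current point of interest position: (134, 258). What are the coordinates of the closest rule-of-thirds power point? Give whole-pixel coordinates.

(799, 222)

Third lines: x ∈ {799, 1597}, y ∈ {111, 222}.
134 is closer to x = 799; 258 is closer to y = 222.
So the nearest intersection is the lower-left power point.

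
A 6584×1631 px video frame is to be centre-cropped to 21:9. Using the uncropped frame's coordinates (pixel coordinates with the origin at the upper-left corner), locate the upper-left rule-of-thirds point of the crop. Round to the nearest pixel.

(2658, 544)

6584/1631 > 21/9, so the 21:9 crop keeps the full height 1631 and trims width to 1631 × 21/9 = 3805.67 px.
Left offset = (6584 − 3805.67)/2 = 1389.17 px; top offset = 0.
Upper-left is one-third across and one-third down within the crop:
x = 1389.17 + 1 × 3805.67/3 ≈ 2658; y = 0.00 + 1 × 1631.00/3 ≈ 544.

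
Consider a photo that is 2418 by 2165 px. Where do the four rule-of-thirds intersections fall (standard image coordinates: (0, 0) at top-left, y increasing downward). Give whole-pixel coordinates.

(806, 722), (1612, 722), (806, 1443), (1612, 1443)

One third of 2418 is 806; one third of 2165 is 721.67.
Vertical third lines at x = 806 and x = 1612; horizontal third lines at y = 722 and y = 1443.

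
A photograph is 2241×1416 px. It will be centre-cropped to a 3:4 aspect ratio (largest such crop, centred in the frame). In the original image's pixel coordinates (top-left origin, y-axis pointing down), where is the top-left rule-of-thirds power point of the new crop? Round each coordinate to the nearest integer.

x = 944 px, y = 472 px

2241/1416 > 3/4, so the 3:4 crop keeps the full height 1416 and trims width to 1416 × 3/4 = 1062.00 px.
Left offset = (2241 − 1062.00)/2 = 589.50 px; top offset = 0.
Top-left is one-third across and one-third down within the crop:
x = 589.50 + 1 × 1062.00/3 ≈ 944; y = 0.00 + 1 × 1416.00/3 ≈ 472.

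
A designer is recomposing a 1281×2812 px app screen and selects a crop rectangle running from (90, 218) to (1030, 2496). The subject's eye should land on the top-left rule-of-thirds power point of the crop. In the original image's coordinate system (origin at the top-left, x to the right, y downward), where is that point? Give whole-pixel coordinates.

Crop width = 1030 − 90 = 940 px; one third is 313.33 px.
Crop height = 2496 − 218 = 2278 px; one third is 759.33 px.
The top-left point is one-third across and one-third down within the crop:
x = 90 + 1 × 313.33 ≈ 403; y = 218 + 1 × 759.33 ≈ 977.

(403, 977)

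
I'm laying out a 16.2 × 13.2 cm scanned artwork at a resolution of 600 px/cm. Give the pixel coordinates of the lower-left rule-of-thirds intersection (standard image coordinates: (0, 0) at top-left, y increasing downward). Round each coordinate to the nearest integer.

(3240, 5280)

In pixels the canvas is 16.2 × 600 = 9720 wide and 13.2 × 600 = 7920 tall.
The lower-left point is one-third across and two-thirds down:
x = 1 × 9720/3 ≈ 3240; y = 2 × 7920/3 ≈ 5280.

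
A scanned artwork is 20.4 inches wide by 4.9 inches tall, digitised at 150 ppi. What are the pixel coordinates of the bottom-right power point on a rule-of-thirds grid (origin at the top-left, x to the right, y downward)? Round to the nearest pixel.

x = 2040 px, y = 490 px

In pixels the canvas is 20.4 × 150 = 3060 wide and 4.9 × 150 = 735 tall.
The bottom-right point is two-thirds across and two-thirds down:
x = 2 × 3060/3 ≈ 2040; y = 2 × 735/3 ≈ 490.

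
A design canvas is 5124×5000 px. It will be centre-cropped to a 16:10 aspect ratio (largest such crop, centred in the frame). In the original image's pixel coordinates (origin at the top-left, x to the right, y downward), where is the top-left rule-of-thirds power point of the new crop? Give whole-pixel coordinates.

5124/5000 < 16/10, so the 16:10 crop keeps the full width 5124 and trims height to 5124 × 10/16 = 3202.50 px.
Top offset = (5000 − 3202.50)/2 = 898.75 px; left offset = 0.
Top-left is one-third across and one-third down within the crop:
x = 0.00 + 1 × 5124.00/3 ≈ 1708; y = 898.75 + 1 × 3202.50/3 ≈ 1966.

(1708, 1966)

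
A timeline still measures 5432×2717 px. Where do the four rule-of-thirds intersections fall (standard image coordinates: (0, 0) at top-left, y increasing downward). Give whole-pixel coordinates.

One third of 5432 is 1810.67; one third of 2717 is 905.67.
Vertical third lines at x = 1811 and x = 3621; horizontal third lines at y = 906 and y = 1811.

(1811, 906), (3621, 906), (1811, 1811), (3621, 1811)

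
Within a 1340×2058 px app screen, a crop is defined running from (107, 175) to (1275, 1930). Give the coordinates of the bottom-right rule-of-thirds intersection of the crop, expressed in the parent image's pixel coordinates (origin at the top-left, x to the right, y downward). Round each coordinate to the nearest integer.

(886, 1345)

Crop width = 1275 − 107 = 1168 px; one third is 389.33 px.
Crop height = 1930 − 175 = 1755 px; one third is 585.00 px.
The bottom-right point is two-thirds across and two-thirds down within the crop:
x = 107 + 2 × 389.33 ≈ 886; y = 175 + 2 × 585.00 ≈ 1345.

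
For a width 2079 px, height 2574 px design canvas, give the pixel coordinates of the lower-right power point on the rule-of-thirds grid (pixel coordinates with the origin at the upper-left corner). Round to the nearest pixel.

The lower-right point sits two-thirds of the way across and two-thirds of the way down.
x = 2 × 2079/3 ≈ 1386; y = 2 × 2574/3 ≈ 1716.

(1386, 1716)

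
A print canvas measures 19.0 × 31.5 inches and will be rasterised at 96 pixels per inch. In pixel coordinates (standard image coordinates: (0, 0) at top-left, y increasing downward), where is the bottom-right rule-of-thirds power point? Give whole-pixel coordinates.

In pixels the canvas is 19.0 × 96 = 1824 wide and 31.5 × 96 = 3024 tall.
The bottom-right point is two-thirds across and two-thirds down:
x = 2 × 1824/3 ≈ 1216; y = 2 × 3024/3 ≈ 2016.

(1216, 2016)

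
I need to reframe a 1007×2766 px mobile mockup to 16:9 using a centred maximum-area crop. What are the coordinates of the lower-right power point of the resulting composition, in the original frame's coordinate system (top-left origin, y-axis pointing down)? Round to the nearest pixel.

x = 671 px, y = 1477 px

1007/2766 < 16/9, so the 16:9 crop keeps the full width 1007 and trims height to 1007 × 9/16 = 566.44 px.
Top offset = (2766 − 566.44)/2 = 1099.78 px; left offset = 0.
Lower-right is two-thirds across and two-thirds down within the crop:
x = 0.00 + 2 × 1007.00/3 ≈ 671; y = 1099.78 + 2 × 566.44/3 ≈ 1477.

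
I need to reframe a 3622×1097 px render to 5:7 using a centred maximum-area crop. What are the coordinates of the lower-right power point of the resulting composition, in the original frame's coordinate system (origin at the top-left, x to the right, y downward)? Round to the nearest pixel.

(1942, 731)

3622/1097 > 5/7, so the 5:7 crop keeps the full height 1097 and trims width to 1097 × 5/7 = 783.57 px.
Left offset = (3622 − 783.57)/2 = 1419.21 px; top offset = 0.
Lower-right is two-thirds across and two-thirds down within the crop:
x = 1419.21 + 2 × 783.57/3 ≈ 1942; y = 0.00 + 2 × 1097.00/3 ≈ 731.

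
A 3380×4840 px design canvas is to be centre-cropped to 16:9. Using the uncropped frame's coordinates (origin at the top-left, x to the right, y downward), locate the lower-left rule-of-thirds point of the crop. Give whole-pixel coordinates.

x = 1127 px, y = 2737 px

3380/4840 < 16/9, so the 16:9 crop keeps the full width 3380 and trims height to 3380 × 9/16 = 1901.25 px.
Top offset = (4840 − 1901.25)/2 = 1469.38 px; left offset = 0.
Lower-left is one-third across and two-thirds down within the crop:
x = 0.00 + 1 × 3380.00/3 ≈ 1127; y = 1469.38 + 2 × 1901.25/3 ≈ 2737.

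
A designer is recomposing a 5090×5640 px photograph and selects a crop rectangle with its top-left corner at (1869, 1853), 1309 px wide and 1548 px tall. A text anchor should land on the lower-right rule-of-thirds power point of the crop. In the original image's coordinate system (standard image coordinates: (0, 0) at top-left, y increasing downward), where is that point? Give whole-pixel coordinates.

(2742, 2885)

One third of the crop width 1309 is 436.33 px.
One third of the crop height 1548 is 516.00 px.
The lower-right point is two-thirds across and two-thirds down within the crop:
x = 1869 + 2 × 436.33 ≈ 2742; y = 1853 + 2 × 516.00 ≈ 2885.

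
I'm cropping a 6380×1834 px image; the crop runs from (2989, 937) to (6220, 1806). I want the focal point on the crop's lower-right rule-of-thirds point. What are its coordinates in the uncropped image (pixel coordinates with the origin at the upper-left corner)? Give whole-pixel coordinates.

Crop width = 6220 − 2989 = 3231 px; one third is 1077.00 px.
Crop height = 1806 − 937 = 869 px; one third is 289.67 px.
The lower-right point is two-thirds across and two-thirds down within the crop:
x = 2989 + 2 × 1077.00 ≈ 5143; y = 937 + 2 × 289.67 ≈ 1516.

x = 5143 px, y = 1516 px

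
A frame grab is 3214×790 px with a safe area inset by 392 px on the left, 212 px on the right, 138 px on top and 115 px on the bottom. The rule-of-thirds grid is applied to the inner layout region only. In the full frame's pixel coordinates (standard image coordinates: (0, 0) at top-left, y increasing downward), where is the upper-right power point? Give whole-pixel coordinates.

(2132, 317)

Content width = 3214 − 392 − 212 = 2610 px; content height = 790 − 138 − 115 = 537 px.
Upper-right is two-thirds across and one-third down within the inner layout region.
x = 392 + 2 × 2610/3 = 392 + 1740.00 ≈ 2132
y = 138 + 1 × 537/3 = 138 + 179.00 ≈ 317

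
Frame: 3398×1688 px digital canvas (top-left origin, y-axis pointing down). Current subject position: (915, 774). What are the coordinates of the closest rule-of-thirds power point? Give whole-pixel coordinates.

(1133, 563)

Third lines: x ∈ {1133, 2265}, y ∈ {563, 1125}.
915 is closer to x = 1133; 774 is closer to y = 563.
So the nearest intersection is the upper-left power point.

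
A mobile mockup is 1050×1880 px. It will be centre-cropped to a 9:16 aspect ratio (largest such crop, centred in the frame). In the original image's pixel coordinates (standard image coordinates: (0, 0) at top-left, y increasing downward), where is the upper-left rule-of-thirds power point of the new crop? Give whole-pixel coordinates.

1050/1880 < 9/16, so the 9:16 crop keeps the full width 1050 and trims height to 1050 × 16/9 = 1866.67 px.
Top offset = (1880 − 1866.67)/2 = 6.67 px; left offset = 0.
Upper-left is one-third across and one-third down within the crop:
x = 0.00 + 1 × 1050.00/3 ≈ 350; y = 6.67 + 1 × 1866.67/3 ≈ 629.

(350, 629)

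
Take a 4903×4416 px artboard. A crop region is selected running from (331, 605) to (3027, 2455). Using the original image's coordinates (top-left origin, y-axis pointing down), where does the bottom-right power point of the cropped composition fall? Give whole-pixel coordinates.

Crop width = 3027 − 331 = 2696 px; one third is 898.67 px.
Crop height = 2455 − 605 = 1850 px; one third is 616.67 px.
The bottom-right point is two-thirds across and two-thirds down within the crop:
x = 331 + 2 × 898.67 ≈ 2128; y = 605 + 2 × 616.67 ≈ 1838.

x = 2128 px, y = 1838 px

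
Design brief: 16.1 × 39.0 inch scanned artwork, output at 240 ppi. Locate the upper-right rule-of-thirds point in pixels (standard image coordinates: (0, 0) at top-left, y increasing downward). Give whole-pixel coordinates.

In pixels the canvas is 16.1 × 240 = 3864 wide and 39.0 × 240 = 9360 tall.
The upper-right point is two-thirds across and one-third down:
x = 2 × 3864/3 ≈ 2576; y = 1 × 9360/3 ≈ 3120.

x = 2576 px, y = 3120 px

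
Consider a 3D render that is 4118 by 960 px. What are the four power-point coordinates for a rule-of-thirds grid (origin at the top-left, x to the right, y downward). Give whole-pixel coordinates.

(1373, 320), (2745, 320), (1373, 640), (2745, 640)

One third of 4118 is 1372.67; one third of 960 is 320.
Vertical third lines at x = 1373 and x = 2745; horizontal third lines at y = 320 and y = 640.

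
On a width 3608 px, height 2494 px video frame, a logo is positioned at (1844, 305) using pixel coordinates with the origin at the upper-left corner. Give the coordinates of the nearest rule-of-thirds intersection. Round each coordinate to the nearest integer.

Third lines: x ∈ {1203, 2405}, y ∈ {831, 1663}.
1844 is closer to x = 2405; 305 is closer to y = 831.
So the nearest intersection is the upper-right power point.

x = 2405 px, y = 831 px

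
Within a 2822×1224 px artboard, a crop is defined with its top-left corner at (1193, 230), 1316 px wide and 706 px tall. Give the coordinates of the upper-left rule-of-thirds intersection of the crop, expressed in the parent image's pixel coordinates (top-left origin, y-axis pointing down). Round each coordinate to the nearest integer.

x = 1632 px, y = 465 px

One third of the crop width 1316 is 438.67 px.
One third of the crop height 706 is 235.33 px.
The upper-left point is one-third across and one-third down within the crop:
x = 1193 + 1 × 438.67 ≈ 1632; y = 230 + 1 × 235.33 ≈ 465.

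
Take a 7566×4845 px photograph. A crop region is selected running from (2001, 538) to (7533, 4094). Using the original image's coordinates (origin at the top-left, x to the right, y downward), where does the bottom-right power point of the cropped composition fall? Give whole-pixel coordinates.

Crop width = 7533 − 2001 = 5532 px; one third is 1844.00 px.
Crop height = 4094 − 538 = 3556 px; one third is 1185.33 px.
The bottom-right point is two-thirds across and two-thirds down within the crop:
x = 2001 + 2 × 1844.00 ≈ 5689; y = 538 + 2 × 1185.33 ≈ 2909.

(5689, 2909)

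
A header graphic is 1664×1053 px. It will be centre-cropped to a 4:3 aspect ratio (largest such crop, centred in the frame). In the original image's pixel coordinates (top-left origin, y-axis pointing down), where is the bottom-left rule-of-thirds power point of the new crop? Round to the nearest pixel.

1664/1053 > 4/3, so the 4:3 crop keeps the full height 1053 and trims width to 1053 × 4/3 = 1404.00 px.
Left offset = (1664 − 1404.00)/2 = 130.00 px; top offset = 0.
Bottom-left is one-third across and two-thirds down within the crop:
x = 130.00 + 1 × 1404.00/3 ≈ 598; y = 0.00 + 2 × 1053.00/3 ≈ 702.

x = 598 px, y = 702 px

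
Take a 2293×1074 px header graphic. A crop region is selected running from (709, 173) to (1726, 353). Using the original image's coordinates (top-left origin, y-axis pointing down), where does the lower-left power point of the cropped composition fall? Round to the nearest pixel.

(1048, 293)

Crop width = 1726 − 709 = 1017 px; one third is 339.00 px.
Crop height = 353 − 173 = 180 px; one third is 60.00 px.
The lower-left point is one-third across and two-thirds down within the crop:
x = 709 + 1 × 339.00 ≈ 1048; y = 173 + 2 × 60.00 ≈ 293.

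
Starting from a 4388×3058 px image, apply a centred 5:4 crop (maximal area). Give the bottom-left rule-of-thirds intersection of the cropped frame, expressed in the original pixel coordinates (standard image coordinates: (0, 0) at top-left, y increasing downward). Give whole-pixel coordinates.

4388/3058 > 5/4, so the 5:4 crop keeps the full height 3058 and trims width to 3058 × 5/4 = 3822.50 px.
Left offset = (4388 − 3822.50)/2 = 282.75 px; top offset = 0.
Bottom-left is one-third across and two-thirds down within the crop:
x = 282.75 + 1 × 3822.50/3 ≈ 1557; y = 0.00 + 2 × 3058.00/3 ≈ 2039.

x = 1557 px, y = 2039 px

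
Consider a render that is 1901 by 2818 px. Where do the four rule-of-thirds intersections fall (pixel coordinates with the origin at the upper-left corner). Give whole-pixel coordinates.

One third of 1901 is 633.67; one third of 2818 is 939.33.
Vertical third lines at x = 634 and x = 1267; horizontal third lines at y = 939 and y = 1879.

(634, 939), (1267, 939), (634, 1879), (1267, 1879)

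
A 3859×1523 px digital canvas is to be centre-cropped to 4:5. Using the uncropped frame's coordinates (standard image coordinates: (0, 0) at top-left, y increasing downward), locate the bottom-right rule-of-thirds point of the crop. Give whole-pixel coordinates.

3859/1523 > 4/5, so the 4:5 crop keeps the full height 1523 and trims width to 1523 × 4/5 = 1218.40 px.
Left offset = (3859 − 1218.40)/2 = 1320.30 px; top offset = 0.
Bottom-right is two-thirds across and two-thirds down within the crop:
x = 1320.30 + 2 × 1218.40/3 ≈ 2133; y = 0.00 + 2 × 1523.00/3 ≈ 1015.

(2133, 1015)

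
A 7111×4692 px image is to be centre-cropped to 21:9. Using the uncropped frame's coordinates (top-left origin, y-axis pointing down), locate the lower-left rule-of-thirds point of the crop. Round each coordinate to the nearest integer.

7111/4692 < 21/9, so the 21:9 crop keeps the full width 7111 and trims height to 7111 × 9/21 = 3047.57 px.
Top offset = (4692 − 3047.57)/2 = 822.21 px; left offset = 0.
Lower-left is one-third across and two-thirds down within the crop:
x = 0.00 + 1 × 7111.00/3 ≈ 2370; y = 822.21 + 2 × 3047.57/3 ≈ 2854.

(2370, 2854)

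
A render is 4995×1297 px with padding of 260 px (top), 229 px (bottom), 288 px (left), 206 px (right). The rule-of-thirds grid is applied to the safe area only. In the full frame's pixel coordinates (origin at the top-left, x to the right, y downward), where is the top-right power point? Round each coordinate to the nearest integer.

Content width = 4995 − 288 − 206 = 4501 px; content height = 1297 − 260 − 229 = 808 px.
Top-right is two-thirds across and one-third down within the safe area.
x = 288 + 2 × 4501/3 = 288 + 3000.67 ≈ 3289
y = 260 + 1 × 808/3 = 260 + 269.33 ≈ 529

x = 3289 px, y = 529 px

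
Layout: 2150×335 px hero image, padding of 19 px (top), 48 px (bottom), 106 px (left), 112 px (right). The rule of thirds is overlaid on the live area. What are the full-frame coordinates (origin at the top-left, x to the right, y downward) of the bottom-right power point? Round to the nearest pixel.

Content width = 2150 − 106 − 112 = 1932 px; content height = 335 − 19 − 48 = 268 px.
Bottom-right is two-thirds across and two-thirds down within the live area.
x = 106 + 2 × 1932/3 = 106 + 1288.00 ≈ 1394
y = 19 + 2 × 268/3 = 19 + 178.67 ≈ 198

(1394, 198)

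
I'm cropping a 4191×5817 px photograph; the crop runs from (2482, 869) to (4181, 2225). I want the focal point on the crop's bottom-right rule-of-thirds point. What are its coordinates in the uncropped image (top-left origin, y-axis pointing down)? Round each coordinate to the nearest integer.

Crop width = 4181 − 2482 = 1699 px; one third is 566.33 px.
Crop height = 2225 − 869 = 1356 px; one third is 452.00 px.
The bottom-right point is two-thirds across and two-thirds down within the crop:
x = 2482 + 2 × 566.33 ≈ 3615; y = 869 + 2 × 452.00 ≈ 1773.

x = 3615 px, y = 1773 px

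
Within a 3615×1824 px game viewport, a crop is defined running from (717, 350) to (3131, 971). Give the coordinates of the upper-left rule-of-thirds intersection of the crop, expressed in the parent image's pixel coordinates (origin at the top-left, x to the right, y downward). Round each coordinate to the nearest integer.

x = 1522 px, y = 557 px

Crop width = 3131 − 717 = 2414 px; one third is 804.67 px.
Crop height = 971 − 350 = 621 px; one third is 207.00 px.
The upper-left point is one-third across and one-third down within the crop:
x = 717 + 1 × 804.67 ≈ 1522; y = 350 + 1 × 207.00 ≈ 557.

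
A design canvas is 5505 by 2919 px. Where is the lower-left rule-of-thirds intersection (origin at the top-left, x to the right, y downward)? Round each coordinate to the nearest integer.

(1835, 1946)

The lower-left point sits one-third of the way across and two-thirds of the way down.
x = 1 × 5505/3 ≈ 1835; y = 2 × 2919/3 ≈ 1946.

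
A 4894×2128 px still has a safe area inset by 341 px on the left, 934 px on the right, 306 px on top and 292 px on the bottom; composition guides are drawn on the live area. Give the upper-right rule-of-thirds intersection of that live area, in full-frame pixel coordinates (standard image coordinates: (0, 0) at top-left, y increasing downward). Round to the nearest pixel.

(2754, 816)

Content width = 4894 − 341 − 934 = 3619 px; content height = 2128 − 306 − 292 = 1530 px.
Upper-right is two-thirds across and one-third down within the live area.
x = 341 + 2 × 3619/3 = 341 + 2412.67 ≈ 2754
y = 306 + 1 × 1530/3 = 306 + 510.00 ≈ 816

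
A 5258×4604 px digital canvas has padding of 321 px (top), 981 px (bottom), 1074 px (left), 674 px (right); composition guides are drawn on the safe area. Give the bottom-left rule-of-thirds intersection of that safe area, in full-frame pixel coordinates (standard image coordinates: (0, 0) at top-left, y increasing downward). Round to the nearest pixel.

Content width = 5258 − 1074 − 674 = 3510 px; content height = 4604 − 321 − 981 = 3302 px.
Bottom-left is one-third across and two-thirds down within the safe area.
x = 1074 + 1 × 3510/3 = 1074 + 1170.00 ≈ 2244
y = 321 + 2 × 3302/3 = 321 + 2201.33 ≈ 2522

x = 2244 px, y = 2522 px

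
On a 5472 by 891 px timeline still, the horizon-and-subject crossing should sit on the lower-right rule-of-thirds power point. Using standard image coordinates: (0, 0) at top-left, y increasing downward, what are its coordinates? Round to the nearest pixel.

The lower-right point sits two-thirds of the way across and two-thirds of the way down.
x = 2 × 5472/3 ≈ 3648; y = 2 × 891/3 ≈ 594.

(3648, 594)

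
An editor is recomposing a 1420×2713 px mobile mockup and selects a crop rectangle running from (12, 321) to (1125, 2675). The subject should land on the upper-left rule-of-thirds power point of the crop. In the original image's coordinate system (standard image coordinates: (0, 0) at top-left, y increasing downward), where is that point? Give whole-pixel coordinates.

(383, 1106)

Crop width = 1125 − 12 = 1113 px; one third is 371.00 px.
Crop height = 2675 − 321 = 2354 px; one third is 784.67 px.
The upper-left point is one-third across and one-third down within the crop:
x = 12 + 1 × 371.00 ≈ 383; y = 321 + 1 × 784.67 ≈ 1106.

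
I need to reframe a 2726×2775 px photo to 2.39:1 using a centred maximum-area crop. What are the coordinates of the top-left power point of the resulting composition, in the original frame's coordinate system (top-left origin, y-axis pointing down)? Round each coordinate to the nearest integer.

2726/2775 < 2.39/1, so the 2.39:1 crop keeps the full width 2726 and trims height to 2726 × 1/2.39 = 1140.59 px.
Top offset = (2775 − 1140.59)/2 = 817.21 px; left offset = 0.
Top-left is one-third across and one-third down within the crop:
x = 0.00 + 1 × 2726.00/3 ≈ 909; y = 817.21 + 1 × 1140.59/3 ≈ 1197.

(909, 1197)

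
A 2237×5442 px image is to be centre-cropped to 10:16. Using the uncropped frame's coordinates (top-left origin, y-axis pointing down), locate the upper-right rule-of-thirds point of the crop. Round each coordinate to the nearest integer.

x = 1491 px, y = 2124 px

2237/5442 < 10/16, so the 10:16 crop keeps the full width 2237 and trims height to 2237 × 16/10 = 3579.20 px.
Top offset = (5442 − 3579.20)/2 = 931.40 px; left offset = 0.
Upper-right is two-thirds across and one-third down within the crop:
x = 0.00 + 2 × 2237.00/3 ≈ 1491; y = 931.40 + 1 × 3579.20/3 ≈ 2124.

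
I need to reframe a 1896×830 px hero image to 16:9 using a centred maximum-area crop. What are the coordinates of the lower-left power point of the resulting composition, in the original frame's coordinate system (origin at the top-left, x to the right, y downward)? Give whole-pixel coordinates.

1896/830 > 16/9, so the 16:9 crop keeps the full height 830 and trims width to 830 × 16/9 = 1475.56 px.
Left offset = (1896 − 1475.56)/2 = 210.22 px; top offset = 0.
Lower-left is one-third across and two-thirds down within the crop:
x = 210.22 + 1 × 1475.56/3 ≈ 702; y = 0.00 + 2 × 830.00/3 ≈ 553.

x = 702 px, y = 553 px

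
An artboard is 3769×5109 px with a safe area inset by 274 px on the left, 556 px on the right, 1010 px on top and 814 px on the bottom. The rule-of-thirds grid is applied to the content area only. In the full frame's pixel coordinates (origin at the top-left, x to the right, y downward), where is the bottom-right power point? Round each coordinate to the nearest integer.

Content width = 3769 − 274 − 556 = 2939 px; content height = 5109 − 1010 − 814 = 3285 px.
Bottom-right is two-thirds across and two-thirds down within the content area.
x = 274 + 2 × 2939/3 = 274 + 1959.33 ≈ 2233
y = 1010 + 2 × 3285/3 = 1010 + 2190.00 ≈ 3200

x = 2233 px, y = 3200 px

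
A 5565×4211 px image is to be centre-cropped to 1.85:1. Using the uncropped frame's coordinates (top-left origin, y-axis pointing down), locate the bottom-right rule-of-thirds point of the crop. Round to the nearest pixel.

5565/4211 < 1.85/1, so the 1.85:1 crop keeps the full width 5565 and trims height to 5565 × 1/1.85 = 3008.11 px.
Top offset = (4211 − 3008.11)/2 = 601.45 px; left offset = 0.
Bottom-right is two-thirds across and two-thirds down within the crop:
x = 0.00 + 2 × 5565.00/3 ≈ 3710; y = 601.45 + 2 × 3008.11/3 ≈ 2607.

x = 3710 px, y = 2607 px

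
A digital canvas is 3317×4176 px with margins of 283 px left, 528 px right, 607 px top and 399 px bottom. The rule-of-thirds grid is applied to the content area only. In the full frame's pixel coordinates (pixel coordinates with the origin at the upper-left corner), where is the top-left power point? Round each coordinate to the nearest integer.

x = 1118 px, y = 1664 px

Content width = 3317 − 283 − 528 = 2506 px; content height = 4176 − 607 − 399 = 3170 px.
Top-left is one-third across and one-third down within the content area.
x = 283 + 1 × 2506/3 = 283 + 835.33 ≈ 1118
y = 607 + 1 × 3170/3 = 607 + 1056.67 ≈ 1664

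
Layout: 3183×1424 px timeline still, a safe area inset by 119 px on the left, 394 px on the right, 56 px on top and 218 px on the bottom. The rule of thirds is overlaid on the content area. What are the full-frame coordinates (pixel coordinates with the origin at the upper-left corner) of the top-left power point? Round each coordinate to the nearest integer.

x = 1009 px, y = 439 px

Content width = 3183 − 119 − 394 = 2670 px; content height = 1424 − 56 − 218 = 1150 px.
Top-left is one-third across and one-third down within the content area.
x = 119 + 1 × 2670/3 = 119 + 890.00 ≈ 1009
y = 56 + 1 × 1150/3 = 56 + 383.33 ≈ 439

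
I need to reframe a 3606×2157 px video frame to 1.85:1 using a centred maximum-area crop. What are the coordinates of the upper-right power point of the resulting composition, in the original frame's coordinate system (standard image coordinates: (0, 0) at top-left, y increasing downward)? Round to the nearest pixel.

3606/2157 < 1.85/1, so the 1.85:1 crop keeps the full width 3606 and trims height to 3606 × 1/1.85 = 1949.19 px.
Top offset = (2157 − 1949.19)/2 = 103.91 px; left offset = 0.
Upper-right is two-thirds across and one-third down within the crop:
x = 0.00 + 2 × 3606.00/3 ≈ 2404; y = 103.91 + 1 × 1949.19/3 ≈ 754.

(2404, 754)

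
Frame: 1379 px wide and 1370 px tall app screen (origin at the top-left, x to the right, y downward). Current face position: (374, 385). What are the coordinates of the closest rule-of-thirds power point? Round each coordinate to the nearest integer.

Third lines: x ∈ {460, 919}, y ∈ {457, 913}.
374 is closer to x = 460; 385 is closer to y = 457.
So the nearest intersection is the upper-left power point.

x = 460 px, y = 457 px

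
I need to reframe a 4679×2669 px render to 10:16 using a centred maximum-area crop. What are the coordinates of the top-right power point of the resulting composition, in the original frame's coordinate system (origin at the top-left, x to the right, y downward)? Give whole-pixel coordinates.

(2618, 890)

4679/2669 > 10/16, so the 10:16 crop keeps the full height 2669 and trims width to 2669 × 10/16 = 1668.12 px.
Left offset = (4679 − 1668.12)/2 = 1505.44 px; top offset = 0.
Top-right is two-thirds across and one-third down within the crop:
x = 1505.44 + 2 × 1668.12/3 ≈ 2618; y = 0.00 + 1 × 2669.00/3 ≈ 890.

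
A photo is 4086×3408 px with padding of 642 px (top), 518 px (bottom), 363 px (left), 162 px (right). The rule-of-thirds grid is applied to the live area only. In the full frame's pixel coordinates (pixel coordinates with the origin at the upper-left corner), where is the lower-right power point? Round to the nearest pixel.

(2737, 2141)

Content width = 4086 − 363 − 162 = 3561 px; content height = 3408 − 642 − 518 = 2248 px.
Lower-right is two-thirds across and two-thirds down within the live area.
x = 363 + 2 × 3561/3 = 363 + 2374.00 ≈ 2737
y = 642 + 2 × 2248/3 = 642 + 1498.67 ≈ 2141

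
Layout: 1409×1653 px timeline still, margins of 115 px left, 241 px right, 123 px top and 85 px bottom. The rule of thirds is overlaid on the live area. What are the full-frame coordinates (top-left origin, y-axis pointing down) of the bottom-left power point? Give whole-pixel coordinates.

(466, 1086)

Content width = 1409 − 115 − 241 = 1053 px; content height = 1653 − 123 − 85 = 1445 px.
Bottom-left is one-third across and two-thirds down within the live area.
x = 115 + 1 × 1053/3 = 115 + 351.00 ≈ 466
y = 123 + 2 × 1445/3 = 123 + 963.33 ≈ 1086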